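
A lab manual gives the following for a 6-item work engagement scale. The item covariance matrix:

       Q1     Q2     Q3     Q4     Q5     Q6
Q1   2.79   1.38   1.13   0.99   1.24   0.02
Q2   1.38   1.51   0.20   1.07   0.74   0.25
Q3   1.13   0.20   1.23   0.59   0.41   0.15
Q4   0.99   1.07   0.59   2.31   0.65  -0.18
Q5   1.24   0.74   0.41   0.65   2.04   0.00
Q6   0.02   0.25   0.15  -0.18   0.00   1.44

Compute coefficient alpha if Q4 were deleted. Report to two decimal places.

coefficient alpha = 0.69

Remaining items: Q1, Q2, Q3, Q5, Q6 (k = 5).
Σσ²ᵢ = 2.79 + 1.51 + 1.23 + 2.04 + 1.44 = 9.01
σ²_T = 9.01 + 2 × 5.52 = 20.05
α (item deleted) = (5/4)·(1 − 9.01/20.05) = 0.69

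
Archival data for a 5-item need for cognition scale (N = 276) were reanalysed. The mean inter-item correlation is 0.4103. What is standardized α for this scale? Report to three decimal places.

α = 0.777

Standardized α = k·r̄ / (1 + (k−1)·r̄) = 5 × 0.4103 / (1 + 4 × 0.4103)
  = 2.0515 / 2.6412 = 0.777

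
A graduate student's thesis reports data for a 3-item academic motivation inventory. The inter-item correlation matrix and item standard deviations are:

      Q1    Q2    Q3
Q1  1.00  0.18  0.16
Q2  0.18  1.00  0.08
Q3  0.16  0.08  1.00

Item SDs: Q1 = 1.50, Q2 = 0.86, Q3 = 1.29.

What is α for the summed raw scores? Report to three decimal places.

Σσ²ᵢ = 1.50² + 0.86² + 1.29² = 4.6537
Covariances σ_ij = r_ij · s_i · s_j:
  σ(Q1,Q2) = 0.18 × 1.50 × 0.86 = 0.2322
  σ(Q1,Q3) = 0.16 × 1.50 × 1.29 = 0.3096
  σ(Q2,Q3) = 0.08 × 0.86 × 1.29 = 0.0888
σ²_T = Σσ²ᵢ + 2·Σσ_ij = 4.6537 + 2 × 0.6306 = 5.9149
α = (3/2)·(1 − 4.6537/5.9149) = 0.320

α = 0.320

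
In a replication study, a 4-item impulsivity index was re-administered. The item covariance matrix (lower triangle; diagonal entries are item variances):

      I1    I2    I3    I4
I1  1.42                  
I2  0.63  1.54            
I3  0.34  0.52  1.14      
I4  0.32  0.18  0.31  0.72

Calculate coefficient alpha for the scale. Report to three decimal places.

α = 0.651

Σσ²ᵢ = 1.42 + 1.54 + 1.14 + 0.72 = 4.82
Σ_{i<j} σ_ij = 2.30
Var(T) = 4.82 + 2 × 2.30 = 9.42
α = (k/(k−1))·(1 − Σσ²ᵢ/Var(T)) = (4/3)·(1 − 4.82/9.42) = 0.651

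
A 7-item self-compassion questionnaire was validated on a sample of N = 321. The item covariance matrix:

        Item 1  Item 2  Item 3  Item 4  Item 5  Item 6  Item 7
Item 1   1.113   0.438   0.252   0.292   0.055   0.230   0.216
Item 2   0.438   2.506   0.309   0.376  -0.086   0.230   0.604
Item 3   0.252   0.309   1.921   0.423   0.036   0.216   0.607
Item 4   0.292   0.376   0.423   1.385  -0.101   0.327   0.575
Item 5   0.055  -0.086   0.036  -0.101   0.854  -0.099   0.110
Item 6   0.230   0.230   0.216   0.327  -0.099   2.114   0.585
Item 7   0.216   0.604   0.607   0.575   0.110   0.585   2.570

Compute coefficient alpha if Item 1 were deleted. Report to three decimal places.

Remaining items: Item 2, Item 3, Item 4, Item 5, Item 6, Item 7 (k = 6).
ΣVar(i) = 2.506 + 1.921 + 1.385 + 0.854 + 2.114 + 2.570 = 11.350
total variance = 11.350 + 2 × 4.112 = 19.574
α (item deleted) = (6/5)·(1 − 11.350/19.574) = 0.504

α = 0.504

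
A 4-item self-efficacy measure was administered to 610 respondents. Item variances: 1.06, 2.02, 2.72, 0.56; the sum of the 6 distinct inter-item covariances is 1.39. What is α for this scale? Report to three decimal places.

Σσᵢ² = 1.06 + 2.02 + 2.72 + 0.56 = 6.36
Sum of distinct covariances = 1.39
σ²_total = Σσᵢ² + 2·Σcov = 6.36 + 2 × 1.39 = 9.14
α = (4/3)·(1 − 6.36/9.14) = 0.406

α = 0.406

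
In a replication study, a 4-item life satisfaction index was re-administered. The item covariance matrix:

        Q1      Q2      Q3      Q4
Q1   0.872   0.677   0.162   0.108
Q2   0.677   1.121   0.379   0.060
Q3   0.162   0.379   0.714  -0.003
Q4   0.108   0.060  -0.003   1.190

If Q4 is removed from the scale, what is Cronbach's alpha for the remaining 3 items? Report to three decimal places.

Remaining items: Q1, Q2, Q3 (k = 3).
ΣVar(i) = 0.872 + 1.121 + 0.714 = 2.707
Var(T) = 2.707 + 2 × 1.218 = 5.143
α (item deleted) = (3/2)·(1 − 2.707/5.143) = 0.710

Cronbach's alpha = 0.710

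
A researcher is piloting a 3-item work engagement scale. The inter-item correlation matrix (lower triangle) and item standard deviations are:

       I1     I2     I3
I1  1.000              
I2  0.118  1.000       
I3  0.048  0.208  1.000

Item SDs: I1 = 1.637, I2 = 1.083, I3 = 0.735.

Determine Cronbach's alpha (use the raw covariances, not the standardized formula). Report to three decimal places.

Σσ²ᵢ = 1.637² + 1.083² + 0.735² = 4.3929
Covariances σ_ij = r_ij · s_i · s_j:
  σ(I1,I2) = 0.118 × 1.637 × 1.083 = 0.2092
  σ(I1,I3) = 0.048 × 1.637 × 0.735 = 0.0578
  σ(I2,I3) = 0.208 × 1.083 × 0.735 = 0.1656
σ²_T = Σσ²ᵢ + 2·Σσ_ij = 4.3929 + 2 × 0.4326 = 5.2581
α = (3/2)·(1 − 4.3929/5.2581) = 0.247

Cronbach's alpha = 0.247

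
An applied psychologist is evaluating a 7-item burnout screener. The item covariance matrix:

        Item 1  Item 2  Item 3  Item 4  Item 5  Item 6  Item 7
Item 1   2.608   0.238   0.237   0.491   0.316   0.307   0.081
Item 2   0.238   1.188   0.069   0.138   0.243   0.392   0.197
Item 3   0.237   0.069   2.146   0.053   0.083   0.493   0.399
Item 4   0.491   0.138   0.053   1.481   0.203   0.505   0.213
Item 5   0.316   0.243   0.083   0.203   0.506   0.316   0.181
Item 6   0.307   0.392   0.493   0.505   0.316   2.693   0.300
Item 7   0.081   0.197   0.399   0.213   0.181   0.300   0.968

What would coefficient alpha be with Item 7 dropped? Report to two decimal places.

coefficient alpha = 0.52

Remaining items: Item 1, Item 2, Item 3, Item 4, Item 5, Item 6 (k = 6).
ΣVar(i) = 2.608 + 1.188 + 2.146 + 1.481 + 0.506 + 2.693 = 10.622
Var(T) = 10.622 + 2 × 4.084 = 18.790
α (item deleted) = (6/5)·(1 − 10.622/18.790) = 0.52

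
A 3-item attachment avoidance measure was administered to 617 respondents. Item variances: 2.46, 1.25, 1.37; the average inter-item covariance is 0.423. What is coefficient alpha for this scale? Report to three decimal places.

coefficient alpha = 0.500

ΣVar(i) = 2.46 + 1.25 + 1.37 = 5.08
Sum of the 3 distinct covariances = 3 × 0.423 = 1.269
σ²_total = ΣVar(i) + 2·Σcov = 5.08 + 2 × 1.269 = 7.618
α = (3/2)·(1 − 5.08/7.618) = 0.500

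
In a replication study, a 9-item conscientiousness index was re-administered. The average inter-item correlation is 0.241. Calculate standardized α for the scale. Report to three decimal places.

Standardized α = k·r̄ / (1 + (k−1)·r̄) = 9 × 0.241 / (1 + 8 × 0.241)
  = 2.1690 / 2.9280 = 0.741

α = 0.741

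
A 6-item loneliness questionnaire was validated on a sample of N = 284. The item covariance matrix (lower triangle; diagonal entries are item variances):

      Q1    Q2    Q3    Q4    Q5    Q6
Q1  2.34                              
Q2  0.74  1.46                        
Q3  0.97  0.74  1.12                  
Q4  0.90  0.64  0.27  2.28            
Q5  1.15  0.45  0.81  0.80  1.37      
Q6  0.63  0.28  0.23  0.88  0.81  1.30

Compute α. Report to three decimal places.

Σσᵢ² = 2.34 + 1.46 + 1.12 + 2.28 + 1.37 + 1.30 = 9.87
Σ_{i<j} σ_ij = 10.30
σ²_total = 9.87 + 2 × 10.30 = 30.47
α = (k/(k−1))·(1 − Σσᵢ²/σ²_total) = (6/5)·(1 − 9.87/30.47) = 0.811

α = 0.811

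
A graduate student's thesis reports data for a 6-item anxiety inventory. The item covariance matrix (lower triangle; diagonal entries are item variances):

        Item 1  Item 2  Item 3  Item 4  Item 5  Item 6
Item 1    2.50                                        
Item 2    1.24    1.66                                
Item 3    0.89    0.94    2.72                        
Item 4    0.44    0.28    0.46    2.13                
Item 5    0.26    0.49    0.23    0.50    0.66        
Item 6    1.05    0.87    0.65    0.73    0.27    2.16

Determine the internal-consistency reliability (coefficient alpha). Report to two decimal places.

α = 0.73

sum of item variances = 2.50 + 1.66 + 2.72 + 2.13 + 0.66 + 2.16 = 11.83
Σ_{i<j} σ_ij = 9.30
Var(T) = 11.83 + 2 × 9.30 = 30.43
α = (k/(k−1))·(1 − sum of item variances/Var(T)) = (6/5)·(1 − 11.83/30.43) = 0.73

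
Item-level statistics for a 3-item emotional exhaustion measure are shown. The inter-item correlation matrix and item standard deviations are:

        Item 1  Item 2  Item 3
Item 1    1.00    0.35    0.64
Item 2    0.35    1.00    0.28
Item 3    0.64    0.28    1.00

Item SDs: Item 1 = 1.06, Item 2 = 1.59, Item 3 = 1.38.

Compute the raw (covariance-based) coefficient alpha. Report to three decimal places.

Σσ²ᵢ = 1.06² + 1.59² + 1.38² = 5.5561
Covariances σ_ij = r_ij · s_i · s_j:
  σ(Item 1,Item 2) = 0.35 × 1.06 × 1.59 = 0.5899
  σ(Item 1,Item 3) = 0.64 × 1.06 × 1.38 = 0.9362
  σ(Item 2,Item 3) = 0.28 × 1.59 × 1.38 = 0.6144
σ²_T = Σσ²ᵢ + 2·Σσ_ij = 5.5561 + 2 × 2.1405 = 9.8371
α = (3/2)·(1 − 5.5561/9.8371) = 0.653

coefficient alpha = 0.653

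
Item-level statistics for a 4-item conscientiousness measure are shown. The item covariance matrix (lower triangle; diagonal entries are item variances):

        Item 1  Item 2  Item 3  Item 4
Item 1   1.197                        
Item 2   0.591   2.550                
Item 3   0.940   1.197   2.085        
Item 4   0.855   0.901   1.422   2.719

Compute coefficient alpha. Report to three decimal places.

α = 0.773

Σσᵢ² = 1.197 + 2.550 + 2.085 + 2.719 = 8.551
Sum of off-diagonal covariances = 5.906
σ²_total = 8.551 + 2 × 5.906 = 20.363
α = (k/(k−1))·(1 − Σσᵢ²/σ²_total) = (4/3)·(1 − 8.551/20.363) = 0.773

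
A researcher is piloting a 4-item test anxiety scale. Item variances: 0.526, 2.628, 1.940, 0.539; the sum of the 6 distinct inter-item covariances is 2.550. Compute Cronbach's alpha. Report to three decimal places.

Σσ²ᵢ = 0.526 + 2.628 + 1.940 + 0.539 = 5.633
Sum of distinct covariances = 2.550
total variance = Σσ²ᵢ + 2·Σcov = 5.633 + 2 × 2.550 = 10.733
α = (4/3)·(1 − 5.633/10.733) = 0.634

Cronbach's alpha = 0.634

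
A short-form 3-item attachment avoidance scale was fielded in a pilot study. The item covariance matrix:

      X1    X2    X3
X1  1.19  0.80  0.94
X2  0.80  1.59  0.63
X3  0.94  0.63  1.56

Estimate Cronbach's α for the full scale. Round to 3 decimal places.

sum of item variances = 1.19 + 1.59 + 1.56 = 4.34
Σ_{i<j} σ_ij = 2.37
σ²_total = 4.34 + 2 × 2.37 = 9.08
α = (k/(k−1))·(1 − sum of item variances/σ²_total) = (3/2)·(1 − 4.34/9.08) = 0.783

α = 0.783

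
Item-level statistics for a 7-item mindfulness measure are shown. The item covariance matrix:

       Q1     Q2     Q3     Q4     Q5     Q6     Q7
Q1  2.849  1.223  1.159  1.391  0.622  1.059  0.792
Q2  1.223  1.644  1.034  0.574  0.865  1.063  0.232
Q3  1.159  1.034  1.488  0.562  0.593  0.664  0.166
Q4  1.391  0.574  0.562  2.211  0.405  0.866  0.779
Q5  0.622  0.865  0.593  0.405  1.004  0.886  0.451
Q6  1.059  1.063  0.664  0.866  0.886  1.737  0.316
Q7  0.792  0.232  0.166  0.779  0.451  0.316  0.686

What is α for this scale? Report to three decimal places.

sum of item variances = 2.849 + 1.644 + 1.488 + 2.211 + 1.004 + 1.737 + 0.686 = 11.619
Sum of off-diagonal covariances = 15.702
σ²_T = 11.619 + 2 × 15.702 = 43.023
α = (k/(k−1))·(1 − sum of item variances/σ²_T) = (7/6)·(1 − 11.619/43.023) = 0.852

α = 0.852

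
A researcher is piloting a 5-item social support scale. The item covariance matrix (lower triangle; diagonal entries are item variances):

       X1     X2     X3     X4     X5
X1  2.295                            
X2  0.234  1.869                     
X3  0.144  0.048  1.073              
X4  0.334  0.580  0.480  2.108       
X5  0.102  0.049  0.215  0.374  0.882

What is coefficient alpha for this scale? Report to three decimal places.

coefficient alpha = 0.480

Σσ²ᵢ = 2.295 + 1.869 + 1.073 + 2.108 + 0.882 = 8.227
Sum of off-diagonal covariances = 2.560
Var(T) = 8.227 + 2 × 2.560 = 13.347
α = (k/(k−1))·(1 − Σσ²ᵢ/Var(T)) = (5/4)·(1 − 8.227/13.347) = 0.480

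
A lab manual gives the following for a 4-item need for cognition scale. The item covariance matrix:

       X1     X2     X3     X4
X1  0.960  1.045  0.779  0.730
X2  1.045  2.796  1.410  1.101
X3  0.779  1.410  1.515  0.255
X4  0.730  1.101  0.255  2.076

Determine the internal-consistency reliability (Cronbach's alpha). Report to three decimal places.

Σσ²ᵢ = 0.960 + 2.796 + 1.515 + 2.076 = 7.347
Sum of off-diagonal covariances = 5.320
σ²_total = 7.347 + 2 × 5.320 = 17.987
α = (k/(k−1))·(1 − Σσ²ᵢ/σ²_total) = (4/3)·(1 − 7.347/17.987) = 0.789

Cronbach's alpha = 0.789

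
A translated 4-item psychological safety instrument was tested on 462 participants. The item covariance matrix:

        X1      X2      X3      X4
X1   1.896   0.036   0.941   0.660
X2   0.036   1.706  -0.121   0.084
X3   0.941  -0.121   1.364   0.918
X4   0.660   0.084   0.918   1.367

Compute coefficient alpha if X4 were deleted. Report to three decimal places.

α = 0.385

Remaining items: X1, X2, X3 (k = 3).
Σσᵢ² = 1.896 + 1.706 + 1.364 = 4.966
σ²_T = 4.966 + 2 × 0.856 = 6.678
α (item deleted) = (3/2)·(1 − 4.966/6.678) = 0.385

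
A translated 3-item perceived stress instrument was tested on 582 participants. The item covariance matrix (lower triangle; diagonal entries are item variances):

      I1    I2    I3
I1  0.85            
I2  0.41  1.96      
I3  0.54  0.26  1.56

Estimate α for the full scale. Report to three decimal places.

α = 0.535

ΣVar(i) = 0.85 + 1.96 + 1.56 = 4.37
Σ_{i<j} σ_ij = 1.21
total variance = 4.37 + 2 × 1.21 = 6.79
α = (k/(k−1))·(1 − ΣVar(i)/total variance) = (3/2)·(1 − 4.37/6.79) = 0.535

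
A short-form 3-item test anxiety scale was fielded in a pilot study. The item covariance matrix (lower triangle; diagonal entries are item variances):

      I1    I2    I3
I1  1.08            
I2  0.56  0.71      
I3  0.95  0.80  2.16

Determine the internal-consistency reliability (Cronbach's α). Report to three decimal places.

ΣVar(i) = 1.08 + 0.71 + 2.16 = 3.95
Σ_{i<j} σ_ij = 2.31
σ²_T = 3.95 + 2 × 2.31 = 8.57
α = (k/(k−1))·(1 − ΣVar(i)/σ²_T) = (3/2)·(1 − 3.95/8.57) = 0.809

α = 0.809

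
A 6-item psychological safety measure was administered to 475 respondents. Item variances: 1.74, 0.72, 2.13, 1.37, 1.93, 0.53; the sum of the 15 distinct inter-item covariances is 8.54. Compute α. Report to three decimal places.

Σσᵢ² = 1.74 + 0.72 + 2.13 + 1.37 + 1.93 + 0.53 = 8.42
Sum of distinct covariances = 8.54
Var(T) = Σσᵢ² + 2·Σcov = 8.42 + 2 × 8.54 = 25.50
α = (6/5)·(1 − 8.42/25.50) = 0.804

α = 0.804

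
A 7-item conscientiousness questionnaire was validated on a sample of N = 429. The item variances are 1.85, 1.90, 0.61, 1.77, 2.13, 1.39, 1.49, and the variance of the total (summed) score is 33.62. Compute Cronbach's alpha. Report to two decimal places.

sum of item variances = 1.85 + 1.90 + 0.61 + 1.77 + 2.13 + 1.39 + 1.49 = 11.14
α = (k/(k−1))·(1 − sum of item variances/σ²_total) = (7/6)·(1 − 11.14/33.62) = 0.78

Cronbach's alpha = 0.78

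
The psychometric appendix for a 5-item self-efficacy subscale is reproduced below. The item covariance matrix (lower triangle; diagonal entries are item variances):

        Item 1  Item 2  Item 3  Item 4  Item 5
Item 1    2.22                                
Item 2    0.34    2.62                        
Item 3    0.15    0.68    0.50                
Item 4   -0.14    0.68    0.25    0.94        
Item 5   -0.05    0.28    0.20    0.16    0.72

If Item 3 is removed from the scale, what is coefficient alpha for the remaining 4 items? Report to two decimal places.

Remaining items: Item 1, Item 2, Item 4, Item 5 (k = 4).
Σσ²ᵢ = 2.22 + 2.62 + 0.94 + 0.72 = 6.50
σ²_T = 6.50 + 2 × 1.27 = 9.04
α (item deleted) = (4/3)·(1 − 6.50/9.04) = 0.37

α = 0.37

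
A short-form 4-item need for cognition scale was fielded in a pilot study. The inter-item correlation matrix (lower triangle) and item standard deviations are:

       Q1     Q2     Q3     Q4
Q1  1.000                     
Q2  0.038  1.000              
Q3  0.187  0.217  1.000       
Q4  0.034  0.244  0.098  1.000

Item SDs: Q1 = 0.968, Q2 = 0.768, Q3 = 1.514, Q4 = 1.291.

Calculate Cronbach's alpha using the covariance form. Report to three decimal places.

Cronbach's alpha = 0.364

Σσ²ᵢ = 0.968² + 0.768² + 1.514² + 1.291² = 5.4857
Covariances σ_ij = r_ij · s_i · s_j:
  σ(Q1,Q2) = 0.038 × 0.968 × 0.768 = 0.0283
  σ(Q1,Q3) = 0.187 × 0.968 × 1.514 = 0.2741
  σ(Q1,Q4) = 0.034 × 0.968 × 1.291 = 0.0425
  σ(Q2,Q3) = 0.217 × 0.768 × 1.514 = 0.2523
  σ(Q2,Q4) = 0.244 × 0.768 × 1.291 = 0.2419
  σ(Q3,Q4) = 0.098 × 1.514 × 1.291 = 0.1915
σ²_T = Σσ²ᵢ + 2·Σσ_ij = 5.4857 + 2 × 1.0306 = 7.5469
α = (4/3)·(1 − 5.4857/7.5469) = 0.364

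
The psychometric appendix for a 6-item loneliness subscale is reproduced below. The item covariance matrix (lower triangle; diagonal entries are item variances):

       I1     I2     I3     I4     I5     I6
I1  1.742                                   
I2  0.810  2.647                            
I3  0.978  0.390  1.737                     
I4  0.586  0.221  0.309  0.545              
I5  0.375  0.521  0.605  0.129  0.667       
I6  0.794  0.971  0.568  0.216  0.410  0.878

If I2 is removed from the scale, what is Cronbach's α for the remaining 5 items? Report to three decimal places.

Cronbach's α = 0.801

Remaining items: I1, I3, I4, I5, I6 (k = 5).
sum of item variances = 1.742 + 1.737 + 0.545 + 0.667 + 0.878 = 5.569
total variance = 5.569 + 2 × 4.970 = 15.509
α (item deleted) = (5/4)·(1 − 5.569/15.509) = 0.801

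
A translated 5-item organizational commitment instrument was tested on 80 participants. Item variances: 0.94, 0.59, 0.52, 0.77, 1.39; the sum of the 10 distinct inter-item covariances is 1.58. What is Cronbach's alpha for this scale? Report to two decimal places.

Σσᵢ² = 0.94 + 0.59 + 0.52 + 0.77 + 1.39 = 4.21
Sum of distinct covariances = 1.58
total variance = Σσᵢ² + 2·Σcov = 4.21 + 2 × 1.58 = 7.37
α = (5/4)·(1 − 4.21/7.37) = 0.54

α = 0.54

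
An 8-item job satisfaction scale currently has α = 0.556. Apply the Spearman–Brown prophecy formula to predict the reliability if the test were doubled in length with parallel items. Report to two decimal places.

predicted reliability = 0.71

Length factor m = 2
α' = m·α / (1 + (m−1)·α)
   = 2 × 0.556 / (1 + (2 − 1) × 0.556)
   = 1.1120 / 1.5560 = 0.71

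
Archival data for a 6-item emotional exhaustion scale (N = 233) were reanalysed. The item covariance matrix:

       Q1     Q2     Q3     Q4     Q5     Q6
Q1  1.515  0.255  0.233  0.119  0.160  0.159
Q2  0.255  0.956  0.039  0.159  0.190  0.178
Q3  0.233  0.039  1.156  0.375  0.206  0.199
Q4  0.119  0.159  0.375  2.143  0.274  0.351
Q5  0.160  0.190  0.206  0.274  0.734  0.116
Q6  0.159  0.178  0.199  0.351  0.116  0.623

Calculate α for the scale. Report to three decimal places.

Σσ²ᵢ = 1.515 + 0.956 + 1.156 + 2.143 + 0.734 + 0.623 = 7.127
Sum of off-diagonal covariances = 3.013
total variance = 7.127 + 2 × 3.013 = 13.153
α = (k/(k−1))·(1 − Σσ²ᵢ/total variance) = (6/5)·(1 − 7.127/13.153) = 0.550

α = 0.550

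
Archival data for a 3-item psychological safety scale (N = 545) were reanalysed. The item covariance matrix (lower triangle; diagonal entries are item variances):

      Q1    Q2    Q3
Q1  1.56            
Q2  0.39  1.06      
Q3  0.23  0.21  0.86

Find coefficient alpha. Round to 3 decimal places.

coefficient alpha = 0.484

ΣVar(i) = 1.56 + 1.06 + 0.86 = 3.48
Sum of off-diagonal covariances = 0.83
Var(T) = 3.48 + 2 × 0.83 = 5.14
α = (k/(k−1))·(1 − ΣVar(i)/Var(T)) = (3/2)·(1 − 3.48/5.14) = 0.484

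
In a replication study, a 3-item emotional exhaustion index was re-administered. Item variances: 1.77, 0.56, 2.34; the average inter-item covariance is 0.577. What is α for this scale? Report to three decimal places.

sum of item variances = 1.77 + 0.56 + 2.34 = 4.67
Sum of the 3 distinct covariances = 3 × 0.577 = 1.731
Var(T) = sum of item variances + 2·Σcov = 4.67 + 2 × 1.731 = 8.132
α = (3/2)·(1 − 4.67/8.132) = 0.639

α = 0.639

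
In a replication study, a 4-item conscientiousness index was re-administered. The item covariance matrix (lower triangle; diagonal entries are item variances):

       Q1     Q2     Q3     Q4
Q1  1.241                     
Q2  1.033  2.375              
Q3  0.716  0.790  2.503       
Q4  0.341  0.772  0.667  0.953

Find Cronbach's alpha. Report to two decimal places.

α = 0.73

ΣVar(i) = 1.241 + 2.375 + 2.503 + 0.953 = 7.072
Sum of the distinct covariances = 4.319
total variance = 7.072 + 2 × 4.319 = 15.710
α = (k/(k−1))·(1 − ΣVar(i)/total variance) = (4/3)·(1 − 7.072/15.710) = 0.73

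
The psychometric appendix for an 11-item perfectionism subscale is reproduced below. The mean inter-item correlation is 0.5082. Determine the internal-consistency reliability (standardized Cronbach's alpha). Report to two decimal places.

α = 0.92

Standardized α = k·r̄ / (1 + (k−1)·r̄) = 11 × 0.5082 / (1 + 10 × 0.5082)
  = 5.5902 / 6.0820 = 0.92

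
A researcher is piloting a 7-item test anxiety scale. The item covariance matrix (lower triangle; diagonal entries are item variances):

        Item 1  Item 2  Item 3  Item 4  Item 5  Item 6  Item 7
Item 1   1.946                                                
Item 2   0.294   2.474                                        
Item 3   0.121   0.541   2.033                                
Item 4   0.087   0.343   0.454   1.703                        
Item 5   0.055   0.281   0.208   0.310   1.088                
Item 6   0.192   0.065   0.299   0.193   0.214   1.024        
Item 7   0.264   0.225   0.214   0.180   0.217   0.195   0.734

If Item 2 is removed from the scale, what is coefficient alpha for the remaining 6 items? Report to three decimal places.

α = 0.515

Remaining items: Item 1, Item 3, Item 4, Item 5, Item 6, Item 7 (k = 6).
Σσᵢ² = 1.946 + 2.033 + 1.703 + 1.088 + 1.024 + 0.734 = 8.528
σ²_T = 8.528 + 2 × 3.203 = 14.934
α (item deleted) = (6/5)·(1 − 8.528/14.934) = 0.515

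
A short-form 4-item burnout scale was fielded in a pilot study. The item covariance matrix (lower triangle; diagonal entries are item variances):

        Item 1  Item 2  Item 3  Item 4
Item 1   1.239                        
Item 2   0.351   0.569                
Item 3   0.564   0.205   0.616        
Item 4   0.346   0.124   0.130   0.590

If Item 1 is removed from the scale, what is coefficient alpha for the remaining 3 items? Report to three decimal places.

Remaining items: Item 2, Item 3, Item 4 (k = 3).
Σσ²ᵢ = 0.569 + 0.616 + 0.590 = 1.775
Var(T) = 1.775 + 2 × 0.459 = 2.693
α (item deleted) = (3/2)·(1 − 1.775/2.693) = 0.511

coefficient alpha = 0.511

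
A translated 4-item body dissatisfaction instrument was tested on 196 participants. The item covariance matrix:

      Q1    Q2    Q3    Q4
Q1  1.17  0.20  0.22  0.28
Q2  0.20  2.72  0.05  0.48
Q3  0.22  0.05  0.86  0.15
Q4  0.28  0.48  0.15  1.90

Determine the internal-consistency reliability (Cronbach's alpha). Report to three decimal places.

α = 0.391

Σσ²ᵢ = 1.17 + 2.72 + 0.86 + 1.90 = 6.65
Sum of off-diagonal covariances = 1.38
σ²_T = 6.65 + 2 × 1.38 = 9.41
α = (k/(k−1))·(1 − Σσ²ᵢ/σ²_T) = (4/3)·(1 − 6.65/9.41) = 0.391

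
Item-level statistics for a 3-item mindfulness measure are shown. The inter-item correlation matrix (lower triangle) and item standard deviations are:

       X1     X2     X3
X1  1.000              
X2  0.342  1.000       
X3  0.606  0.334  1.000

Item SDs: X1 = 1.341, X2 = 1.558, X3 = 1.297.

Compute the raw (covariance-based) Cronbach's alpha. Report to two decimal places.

α = 0.68

Σσ²ᵢ = 1.341² + 1.558² + 1.297² = 5.9079
Covariances σ_ij = r_ij · s_i · s_j:
  σ(X1,X2) = 0.342 × 1.341 × 1.558 = 0.7145
  σ(X1,X3) = 0.606 × 1.341 × 1.297 = 1.0540
  σ(X2,X3) = 0.334 × 1.558 × 1.297 = 0.6749
σ²_T = Σσ²ᵢ + 2·Σσ_ij = 5.9079 + 2 × 2.4434 = 10.7947
α = (3/2)·(1 − 5.9079/10.7947) = 0.68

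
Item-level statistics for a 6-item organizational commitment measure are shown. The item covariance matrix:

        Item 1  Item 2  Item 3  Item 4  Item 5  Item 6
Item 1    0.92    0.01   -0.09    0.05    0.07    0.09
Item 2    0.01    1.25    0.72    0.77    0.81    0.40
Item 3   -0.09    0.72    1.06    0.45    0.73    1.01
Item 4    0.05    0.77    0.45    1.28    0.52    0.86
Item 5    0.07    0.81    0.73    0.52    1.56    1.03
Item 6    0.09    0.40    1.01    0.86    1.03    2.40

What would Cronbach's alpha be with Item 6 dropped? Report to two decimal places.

α = 0.71

Remaining items: Item 1, Item 2, Item 3, Item 4, Item 5 (k = 5).
Σσᵢ² = 0.92 + 1.25 + 1.06 + 1.28 + 1.56 = 6.07
σ²_T = 6.07 + 2 × 4.04 = 14.15
α (item deleted) = (5/4)·(1 − 6.07/14.15) = 0.71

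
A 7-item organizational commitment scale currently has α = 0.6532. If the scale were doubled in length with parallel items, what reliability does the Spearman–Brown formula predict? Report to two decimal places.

Length factor m = 2
α' = m·α / (1 + (m−1)·α)
   = 2 × 0.6532 / (1 + (2 − 1) × 0.6532)
   = 1.3064 / 1.6532 = 0.79

predicted reliability = 0.79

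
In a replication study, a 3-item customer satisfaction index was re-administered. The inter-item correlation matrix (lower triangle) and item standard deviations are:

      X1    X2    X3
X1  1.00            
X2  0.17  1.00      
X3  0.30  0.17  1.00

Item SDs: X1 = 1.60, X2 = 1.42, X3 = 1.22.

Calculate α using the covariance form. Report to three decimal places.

α = 0.442

Σσ²ᵢ = 1.60² + 1.42² + 1.22² = 6.0648
Covariances σ_ij = r_ij · s_i · s_j:
  σ(X1,X2) = 0.17 × 1.60 × 1.42 = 0.3862
  σ(X1,X3) = 0.30 × 1.60 × 1.22 = 0.5856
  σ(X2,X3) = 0.17 × 1.42 × 1.22 = 0.2945
σ²_T = Σσ²ᵢ + 2·Σσ_ij = 6.0648 + 2 × 1.2663 = 8.5974
α = (3/2)·(1 − 6.0648/8.5974) = 0.442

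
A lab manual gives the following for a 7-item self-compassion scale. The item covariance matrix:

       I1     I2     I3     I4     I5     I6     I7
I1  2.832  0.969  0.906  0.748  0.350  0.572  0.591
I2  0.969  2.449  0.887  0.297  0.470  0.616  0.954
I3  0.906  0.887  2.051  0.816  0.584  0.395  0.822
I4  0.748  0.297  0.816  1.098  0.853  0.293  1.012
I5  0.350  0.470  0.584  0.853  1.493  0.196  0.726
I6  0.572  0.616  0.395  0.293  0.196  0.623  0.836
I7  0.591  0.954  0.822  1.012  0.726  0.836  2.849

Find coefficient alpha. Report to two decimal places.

coefficient alpha = 0.79

ΣVar(i) = 2.832 + 2.449 + 2.051 + 1.098 + 1.493 + 0.623 + 2.849 = 13.395
Sum of the distinct covariances = 13.893
σ²_T = 13.395 + 2 × 13.893 = 41.181
α = (k/(k−1))·(1 − ΣVar(i)/σ²_T) = (7/6)·(1 − 13.395/41.181) = 0.79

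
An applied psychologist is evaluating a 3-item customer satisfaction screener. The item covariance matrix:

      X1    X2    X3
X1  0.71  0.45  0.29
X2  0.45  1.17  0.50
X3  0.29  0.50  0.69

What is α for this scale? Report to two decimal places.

α = 0.74

Σσ²ᵢ = 0.71 + 1.17 + 0.69 = 2.57
Σ_{i<j} σ_ij = 1.24
total variance = 2.57 + 2 × 1.24 = 5.05
α = (k/(k−1))·(1 − Σσ²ᵢ/total variance) = (3/2)·(1 − 2.57/5.05) = 0.74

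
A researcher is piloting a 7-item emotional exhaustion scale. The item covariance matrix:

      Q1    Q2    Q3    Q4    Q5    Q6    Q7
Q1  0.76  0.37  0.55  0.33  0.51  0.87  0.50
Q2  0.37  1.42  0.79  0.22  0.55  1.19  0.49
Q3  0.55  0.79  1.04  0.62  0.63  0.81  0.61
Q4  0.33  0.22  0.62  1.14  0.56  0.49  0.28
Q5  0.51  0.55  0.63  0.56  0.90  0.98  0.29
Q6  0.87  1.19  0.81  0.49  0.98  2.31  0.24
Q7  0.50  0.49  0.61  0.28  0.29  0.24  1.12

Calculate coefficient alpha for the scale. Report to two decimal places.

Σσ²ᵢ = 0.76 + 1.42 + 1.04 + 1.14 + 0.90 + 2.31 + 1.12 = 8.69
Sum of the distinct covariances = 11.88
Var(T) = 8.69 + 2 × 11.88 = 32.45
α = (k/(k−1))·(1 − Σσ²ᵢ/Var(T)) = (7/6)·(1 − 8.69/32.45) = 0.85

α = 0.85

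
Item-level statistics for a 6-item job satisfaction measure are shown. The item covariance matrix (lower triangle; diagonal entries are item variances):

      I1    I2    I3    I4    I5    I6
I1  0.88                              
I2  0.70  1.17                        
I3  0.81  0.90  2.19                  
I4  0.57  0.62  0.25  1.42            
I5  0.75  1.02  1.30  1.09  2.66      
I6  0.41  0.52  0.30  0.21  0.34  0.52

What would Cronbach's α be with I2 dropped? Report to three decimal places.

Cronbach's α = 0.764

Remaining items: I1, I3, I4, I5, I6 (k = 5).
ΣVar(i) = 0.88 + 2.19 + 1.42 + 2.66 + 0.52 = 7.67
σ²_T = 7.67 + 2 × 6.03 = 19.73
α (item deleted) = (5/4)·(1 − 7.67/19.73) = 0.764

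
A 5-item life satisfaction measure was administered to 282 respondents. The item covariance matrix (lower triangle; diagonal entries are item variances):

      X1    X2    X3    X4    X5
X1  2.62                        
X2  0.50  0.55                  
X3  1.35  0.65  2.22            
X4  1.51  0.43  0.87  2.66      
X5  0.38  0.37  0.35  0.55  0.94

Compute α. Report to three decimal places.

α = 0.759

Σσᵢ² = 2.62 + 0.55 + 2.22 + 2.66 + 0.94 = 8.99
Σ_{i<j} σ_ij = 6.96
σ²_total = 8.99 + 2 × 6.96 = 22.91
α = (k/(k−1))·(1 − Σσᵢ²/σ²_total) = (5/4)·(1 − 8.99/22.91) = 0.759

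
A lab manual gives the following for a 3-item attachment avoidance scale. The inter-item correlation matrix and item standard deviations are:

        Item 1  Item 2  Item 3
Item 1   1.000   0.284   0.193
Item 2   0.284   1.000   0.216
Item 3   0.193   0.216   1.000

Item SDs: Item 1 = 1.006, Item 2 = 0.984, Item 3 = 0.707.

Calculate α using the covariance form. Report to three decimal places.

α = 0.472

Σσ²ᵢ = 1.006² + 0.984² + 0.707² = 2.4801
Covariances σ_ij = r_ij · s_i · s_j:
  σ(Item 1,Item 2) = 0.284 × 1.006 × 0.984 = 0.2811
  σ(Item 1,Item 3) = 0.193 × 1.006 × 0.707 = 0.1373
  σ(Item 2,Item 3) = 0.216 × 0.984 × 0.707 = 0.1503
σ²_T = Σσ²ᵢ + 2·Σσ_ij = 2.4801 + 2 × 0.5687 = 3.6175
α = (3/2)·(1 − 2.4801/3.6175) = 0.472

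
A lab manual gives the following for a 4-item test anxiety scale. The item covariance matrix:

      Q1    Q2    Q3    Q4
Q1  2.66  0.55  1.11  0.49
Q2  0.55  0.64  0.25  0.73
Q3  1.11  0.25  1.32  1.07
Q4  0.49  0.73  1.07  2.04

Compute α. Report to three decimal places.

α = 0.744

Σσᵢ² = 2.66 + 0.64 + 1.32 + 2.04 = 6.66
Sum of the distinct covariances = 4.20
σ²_total = 6.66 + 2 × 4.20 = 15.06
α = (k/(k−1))·(1 − Σσᵢ²/σ²_total) = (4/3)·(1 − 6.66/15.06) = 0.744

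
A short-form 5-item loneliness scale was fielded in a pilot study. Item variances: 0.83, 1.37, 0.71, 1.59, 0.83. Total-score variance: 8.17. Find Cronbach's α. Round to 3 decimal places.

Σσ²ᵢ = 0.83 + 1.37 + 0.71 + 1.59 + 0.83 = 5.33
α = (k/(k−1))·(1 − Σσ²ᵢ/σ²_T) = (5/4)·(1 − 5.33/8.17) = 0.435

Cronbach's α = 0.435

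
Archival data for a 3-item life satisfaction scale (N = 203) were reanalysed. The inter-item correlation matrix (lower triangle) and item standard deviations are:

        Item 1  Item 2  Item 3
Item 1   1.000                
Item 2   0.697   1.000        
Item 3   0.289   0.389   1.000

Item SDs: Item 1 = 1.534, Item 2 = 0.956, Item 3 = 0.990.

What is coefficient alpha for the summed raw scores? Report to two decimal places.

α = 0.69

Σσ²ᵢ = 1.534² + 0.956² + 0.990² = 4.2472
Covariances σ_ij = r_ij · s_i · s_j:
  σ(Item 1,Item 2) = 0.697 × 1.534 × 0.956 = 1.0222
  σ(Item 1,Item 3) = 0.289 × 1.534 × 0.990 = 0.4389
  σ(Item 2,Item 3) = 0.389 × 0.956 × 0.990 = 0.3682
σ²_T = Σσ²ᵢ + 2·Σσ_ij = 4.2472 + 2 × 1.8293 = 7.9058
α = (3/2)·(1 − 4.2472/7.9058) = 0.69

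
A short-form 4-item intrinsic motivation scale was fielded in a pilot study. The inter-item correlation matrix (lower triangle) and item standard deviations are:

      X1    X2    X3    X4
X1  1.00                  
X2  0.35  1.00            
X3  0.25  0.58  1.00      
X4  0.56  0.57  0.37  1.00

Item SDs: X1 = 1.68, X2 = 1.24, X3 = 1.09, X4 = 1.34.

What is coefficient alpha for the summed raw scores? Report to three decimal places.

Σσ²ᵢ = 1.68² + 1.24² + 1.09² + 1.34² = 7.3437
Covariances σ_ij = r_ij · s_i · s_j:
  σ(X1,X2) = 0.35 × 1.68 × 1.24 = 0.7291
  σ(X1,X3) = 0.25 × 1.68 × 1.09 = 0.4578
  σ(X1,X4) = 0.56 × 1.68 × 1.34 = 1.2607
  σ(X2,X3) = 0.58 × 1.24 × 1.09 = 0.7839
  σ(X2,X4) = 0.57 × 1.24 × 1.34 = 0.9471
  σ(X3,X4) = 0.37 × 1.09 × 1.34 = 0.5404
σ²_T = Σσ²ᵢ + 2·Σσ_ij = 7.3437 + 2 × 4.7190 = 16.7817
α = (4/3)·(1 − 7.3437/16.7817) = 0.750

α = 0.750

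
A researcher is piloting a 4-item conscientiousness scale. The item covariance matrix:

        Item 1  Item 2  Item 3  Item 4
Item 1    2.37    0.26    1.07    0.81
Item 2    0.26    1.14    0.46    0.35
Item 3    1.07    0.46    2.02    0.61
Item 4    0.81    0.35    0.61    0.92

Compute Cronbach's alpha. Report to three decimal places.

sum of item variances = 2.37 + 1.14 + 2.02 + 0.92 = 6.45
Sum of the distinct covariances = 3.56
Var(T) = 6.45 + 2 × 3.56 = 13.57
α = (k/(k−1))·(1 − sum of item variances/Var(T)) = (4/3)·(1 − 6.45/13.57) = 0.700

Cronbach's alpha = 0.700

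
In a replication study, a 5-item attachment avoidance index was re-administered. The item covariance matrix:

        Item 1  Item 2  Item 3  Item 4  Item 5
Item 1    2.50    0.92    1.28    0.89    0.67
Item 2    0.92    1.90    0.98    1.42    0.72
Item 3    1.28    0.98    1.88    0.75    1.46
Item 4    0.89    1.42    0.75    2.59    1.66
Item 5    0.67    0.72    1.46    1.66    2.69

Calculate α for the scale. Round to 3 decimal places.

Σσ²ᵢ = 2.50 + 1.90 + 1.88 + 2.59 + 2.69 = 11.56
Sum of off-diagonal covariances = 10.75
Var(T) = 11.56 + 2 × 10.75 = 33.06
α = (k/(k−1))·(1 − Σσ²ᵢ/Var(T)) = (5/4)·(1 − 11.56/33.06) = 0.813

α = 0.813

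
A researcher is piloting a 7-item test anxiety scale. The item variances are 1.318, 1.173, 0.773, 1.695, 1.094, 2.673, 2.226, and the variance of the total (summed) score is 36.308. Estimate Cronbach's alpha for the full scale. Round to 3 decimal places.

α = 0.815

Σσᵢ² = 1.318 + 1.173 + 0.773 + 1.695 + 1.094 + 2.673 + 2.226 = 10.952
α = (k/(k−1))·(1 − Σσᵢ²/σ²_T) = (7/6)·(1 − 10.952/36.308) = 0.815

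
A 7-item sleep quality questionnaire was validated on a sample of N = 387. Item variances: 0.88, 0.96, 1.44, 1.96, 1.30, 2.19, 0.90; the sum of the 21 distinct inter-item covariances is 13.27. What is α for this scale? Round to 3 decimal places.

α = 0.856

Σσ²ᵢ = 0.88 + 0.96 + 1.44 + 1.96 + 1.30 + 2.19 + 0.90 = 9.63
Sum of distinct covariances = 13.27
Var(T) = Σσ²ᵢ + 2·Σcov = 9.63 + 2 × 13.27 = 36.17
α = (7/6)·(1 − 9.63/36.17) = 0.856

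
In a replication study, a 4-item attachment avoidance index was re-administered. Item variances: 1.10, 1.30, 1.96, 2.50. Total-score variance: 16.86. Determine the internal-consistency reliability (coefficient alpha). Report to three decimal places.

Σσᵢ² = 1.10 + 1.30 + 1.96 + 2.50 = 6.86
α = (k/(k−1))·(1 − Σσᵢ²/σ²_total) = (4/3)·(1 − 6.86/16.86) = 0.791

coefficient alpha = 0.791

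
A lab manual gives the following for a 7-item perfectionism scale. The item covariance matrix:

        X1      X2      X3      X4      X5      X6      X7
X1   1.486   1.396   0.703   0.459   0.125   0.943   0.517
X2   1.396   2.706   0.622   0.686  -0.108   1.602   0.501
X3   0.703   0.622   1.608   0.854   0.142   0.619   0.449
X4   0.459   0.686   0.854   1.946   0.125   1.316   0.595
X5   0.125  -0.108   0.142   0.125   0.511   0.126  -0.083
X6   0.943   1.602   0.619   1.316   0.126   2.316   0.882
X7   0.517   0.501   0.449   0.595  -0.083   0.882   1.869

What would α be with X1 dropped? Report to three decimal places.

α = 0.724

Remaining items: X2, X3, X4, X5, X6, X7 (k = 6).
Σσ²ᵢ = 2.706 + 1.608 + 1.946 + 0.511 + 2.316 + 1.869 = 10.956
total variance = 10.956 + 2 × 8.328 = 27.612
α (item deleted) = (6/5)·(1 − 10.956/27.612) = 0.724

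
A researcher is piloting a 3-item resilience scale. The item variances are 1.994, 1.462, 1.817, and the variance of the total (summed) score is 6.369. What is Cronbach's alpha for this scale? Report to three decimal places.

ΣVar(i) = 1.994 + 1.462 + 1.817 = 5.273
α = (k/(k−1))·(1 − ΣVar(i)/σ²_total) = (3/2)·(1 − 5.273/6.369) = 0.258

Cronbach's alpha = 0.258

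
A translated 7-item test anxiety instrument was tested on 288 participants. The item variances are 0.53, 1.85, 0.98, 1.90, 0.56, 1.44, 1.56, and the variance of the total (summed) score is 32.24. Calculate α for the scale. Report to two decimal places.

α = 0.85

sum of item variances = 0.53 + 1.85 + 0.98 + 1.90 + 0.56 + 1.44 + 1.56 = 8.82
α = (k/(k−1))·(1 − sum of item variances/Var(T)) = (7/6)·(1 − 8.82/32.24) = 0.85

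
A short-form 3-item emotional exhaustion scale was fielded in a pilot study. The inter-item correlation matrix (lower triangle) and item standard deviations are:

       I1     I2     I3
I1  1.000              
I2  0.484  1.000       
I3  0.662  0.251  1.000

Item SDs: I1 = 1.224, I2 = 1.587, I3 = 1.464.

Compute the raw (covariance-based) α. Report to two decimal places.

Σσ²ᵢ = 1.224² + 1.587² + 1.464² = 6.1600
Covariances σ_ij = r_ij · s_i · s_j:
  σ(I1,I2) = 0.484 × 1.224 × 1.587 = 0.9402
  σ(I1,I3) = 0.662 × 1.224 × 1.464 = 1.1863
  σ(I2,I3) = 0.251 × 1.587 × 1.464 = 0.5832
σ²_T = Σσ²ᵢ + 2·Σσ_ij = 6.1600 + 2 × 2.7097 = 11.5794
α = (3/2)·(1 − 6.1600/11.5794) = 0.70

α = 0.70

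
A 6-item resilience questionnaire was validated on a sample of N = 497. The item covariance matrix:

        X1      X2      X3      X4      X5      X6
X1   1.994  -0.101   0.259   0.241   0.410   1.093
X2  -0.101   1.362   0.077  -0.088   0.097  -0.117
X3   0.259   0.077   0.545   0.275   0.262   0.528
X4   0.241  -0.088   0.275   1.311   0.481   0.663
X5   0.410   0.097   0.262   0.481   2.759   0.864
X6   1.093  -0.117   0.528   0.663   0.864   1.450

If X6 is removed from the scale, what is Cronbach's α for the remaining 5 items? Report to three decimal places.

Remaining items: X1, X2, X3, X4, X5 (k = 5).
Σσᵢ² = 1.994 + 1.362 + 0.545 + 1.311 + 2.759 = 7.971
Var(T) = 7.971 + 2 × 1.913 = 11.797
α (item deleted) = (5/4)·(1 − 7.971/11.797) = 0.405

α = 0.405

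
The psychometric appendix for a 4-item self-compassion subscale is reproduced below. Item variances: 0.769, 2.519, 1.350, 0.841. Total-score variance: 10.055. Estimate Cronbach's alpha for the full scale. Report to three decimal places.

Σσᵢ² = 0.769 + 2.519 + 1.350 + 0.841 = 5.479
α = (k/(k−1))·(1 − Σσᵢ²/Var(T)) = (4/3)·(1 − 5.479/10.055) = 0.607

α = 0.607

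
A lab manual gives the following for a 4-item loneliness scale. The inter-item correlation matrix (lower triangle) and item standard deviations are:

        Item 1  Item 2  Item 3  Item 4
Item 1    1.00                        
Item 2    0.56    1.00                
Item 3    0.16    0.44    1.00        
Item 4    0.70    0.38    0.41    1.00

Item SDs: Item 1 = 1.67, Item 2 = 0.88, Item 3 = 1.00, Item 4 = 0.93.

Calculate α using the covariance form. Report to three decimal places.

Σσ²ᵢ = 1.67² + 0.88² + 1.00² + 0.93² = 5.4282
Covariances σ_ij = r_ij · s_i · s_j:
  σ(Item 1,Item 2) = 0.56 × 1.67 × 0.88 = 0.8230
  σ(Item 1,Item 3) = 0.16 × 1.67 × 1.00 = 0.2672
  σ(Item 1,Item 4) = 0.70 × 1.67 × 0.93 = 1.0872
  σ(Item 2,Item 3) = 0.44 × 0.88 × 1.00 = 0.3872
  σ(Item 2,Item 4) = 0.38 × 0.88 × 0.93 = 0.3110
  σ(Item 3,Item 4) = 0.41 × 1.00 × 0.93 = 0.3813
σ²_T = Σσ²ᵢ + 2·Σσ_ij = 5.4282 + 2 × 3.2569 = 11.9420
α = (4/3)·(1 − 5.4282/11.9420) = 0.727

α = 0.727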